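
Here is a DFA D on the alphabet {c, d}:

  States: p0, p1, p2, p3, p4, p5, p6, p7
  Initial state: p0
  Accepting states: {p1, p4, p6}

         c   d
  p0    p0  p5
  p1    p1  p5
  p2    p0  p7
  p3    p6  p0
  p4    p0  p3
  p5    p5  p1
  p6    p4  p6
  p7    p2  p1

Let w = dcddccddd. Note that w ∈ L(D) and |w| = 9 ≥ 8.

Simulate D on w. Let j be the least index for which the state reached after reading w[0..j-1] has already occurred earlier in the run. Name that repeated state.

p5

State sequence: p0 -d-> p5 -c-> p5 -d-> p1 -d-> p5 -c-> p5 -c-> p5 -d-> p1 -d-> p5 -d-> p1
First repeat at step 2: p5 was already visited.

The earliest repeat is at step j = 2: D is in p5, which it already visited at step i = 1.
Pumping length from the standard proof: p = 8 (the number of states). The repeated state found above gives |xy| = j ≤ 8 and |y| = j − i ≥ 1.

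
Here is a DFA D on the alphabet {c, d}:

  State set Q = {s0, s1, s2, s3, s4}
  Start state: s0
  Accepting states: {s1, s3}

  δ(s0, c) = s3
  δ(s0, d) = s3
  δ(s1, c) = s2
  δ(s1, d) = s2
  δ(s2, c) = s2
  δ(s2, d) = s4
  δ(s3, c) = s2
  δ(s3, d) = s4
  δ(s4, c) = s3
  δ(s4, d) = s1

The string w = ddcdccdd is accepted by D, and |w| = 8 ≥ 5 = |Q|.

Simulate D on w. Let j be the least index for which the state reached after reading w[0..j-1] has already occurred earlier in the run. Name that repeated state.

s3

Run of D on w = d d c d c c d d:
  step 0: s0  (start)
  step 1: s3  (read d: s0→s3)
  step 2: s4  (read d: s3→s4)
  step 3: s3  (read c: s4→s3)   ← first repeat (s3 seen earlier)
  step 4: s4  (read d: s3→s4)
  step 5: s3  (read c: s4→s3)
  step 6: s2  (read c: s3→s2)
  step 7: s4  (read d: s2→s4)
  step 8: s1  (read d: s4→s1)

The earliest repeat is at step j = 3: D is in s3, which it already visited at step i = 1.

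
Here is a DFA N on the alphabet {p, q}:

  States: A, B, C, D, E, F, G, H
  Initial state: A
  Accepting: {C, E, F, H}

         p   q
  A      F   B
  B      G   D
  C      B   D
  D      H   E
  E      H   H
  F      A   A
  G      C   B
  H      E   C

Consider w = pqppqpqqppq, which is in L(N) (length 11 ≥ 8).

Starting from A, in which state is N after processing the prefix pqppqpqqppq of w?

H

State sequence: A -p-> F -q-> A -p-> F -p-> A -q-> B -p-> G -q-> B -q-> D -p-> H -p-> E -q-> H

After reading 11 characters, N is in state H.
(This kind of state-tracing is the core of the pumping-lemma construction: with 8 states, pigeonhole forces a repeat within the first 8 steps.)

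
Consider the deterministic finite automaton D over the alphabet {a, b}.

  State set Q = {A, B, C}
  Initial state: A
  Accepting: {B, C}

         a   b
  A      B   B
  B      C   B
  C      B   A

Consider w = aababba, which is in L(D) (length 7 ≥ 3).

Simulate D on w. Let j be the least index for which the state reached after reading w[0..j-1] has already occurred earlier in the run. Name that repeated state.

A

Run of D on w = a a b a b b a:
  step 0: A  (start)
  step 1: B  (read a: A→B)
  step 2: C  (read a: B→C)
  step 3: A  (read b: C→A)   ← first repeat (A seen earlier)
  step 4: B  (read a: A→B)
  step 5: B  (read b: B→B)
  step 6: B  (read b: B→B)
  step 7: C  (read a: B→C)

The earliest repeat is at step j = 3: D is in A, which it already visited at step i = 0.
Pumping length from the standard proof: p = 3 (the number of states). The repeated state found above gives |xy| = j ≤ 3 and |y| = j − i ≥ 1.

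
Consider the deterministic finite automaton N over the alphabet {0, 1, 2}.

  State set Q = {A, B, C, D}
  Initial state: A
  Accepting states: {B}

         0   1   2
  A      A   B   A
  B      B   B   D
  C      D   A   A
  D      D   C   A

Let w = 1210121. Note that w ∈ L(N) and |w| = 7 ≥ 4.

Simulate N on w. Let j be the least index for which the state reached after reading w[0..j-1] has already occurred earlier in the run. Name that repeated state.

Run of N on w = 1 2 1 0 1 2 1:
  step 0: A  (start)
  step 1: B  (read 1: A→B)
  step 2: D  (read 2: B→D)
  step 3: C  (read 1: D→C)
  step 4: D  (read 0: C→D)   ← first repeat (D seen earlier)
  step 5: C  (read 1: D→C)
  step 6: A  (read 2: C→A)
  step 7: B  (read 1: A→B)

The earliest repeat is at step j = 4: N is in D, which it already visited at step i = 2.
Pumping length from the standard proof: p = 4 (the number of states). The repeated state found above gives |xy| = j ≤ 4 and |y| = j − i ≥ 1.

D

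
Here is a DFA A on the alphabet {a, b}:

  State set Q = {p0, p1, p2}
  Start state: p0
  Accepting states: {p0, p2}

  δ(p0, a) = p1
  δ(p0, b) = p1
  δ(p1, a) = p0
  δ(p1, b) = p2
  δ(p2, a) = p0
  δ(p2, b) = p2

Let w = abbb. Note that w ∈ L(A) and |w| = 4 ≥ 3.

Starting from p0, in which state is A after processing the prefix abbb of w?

Run of A on the first 4 characters of w = a b b b:
  step 0: p0  (start)
  step 1: p1  (read a: p0→p1)
  step 2: p2  (read b: p1→p2)
  step 3: p2  (read b: p2→p2)
  step 4: p2  (read b: p2→p2)

After reading 4 characters, A is in state p2.
(This kind of state-tracing is the core of the pumping-lemma construction: with 3 states, pigeonhole forces a repeat within the first 3 steps.)

p2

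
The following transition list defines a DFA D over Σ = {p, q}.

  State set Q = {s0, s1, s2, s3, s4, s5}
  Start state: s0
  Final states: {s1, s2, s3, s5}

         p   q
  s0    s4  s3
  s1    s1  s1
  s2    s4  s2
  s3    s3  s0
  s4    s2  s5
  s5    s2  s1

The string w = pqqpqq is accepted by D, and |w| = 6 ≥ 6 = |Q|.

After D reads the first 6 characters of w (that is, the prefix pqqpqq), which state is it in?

s1

Run of D on the first 6 characters of w = p q q p q q:
  step 0: s0  (start)
  step 1: s4  (read p: s0→s4)
  step 2: s5  (read q: s4→s5)
  step 3: s1  (read q: s5→s1)
  step 4: s1  (read p: s1→s1)
  step 5: s1  (read q: s1→s1)
  step 6: s1  (read q: s1→s1)

After reading 6 characters, D is in state s1.
(This kind of state-tracing is the core of the pumping-lemma construction: with 6 states, pigeonhole forces a repeat within the first 6 steps.)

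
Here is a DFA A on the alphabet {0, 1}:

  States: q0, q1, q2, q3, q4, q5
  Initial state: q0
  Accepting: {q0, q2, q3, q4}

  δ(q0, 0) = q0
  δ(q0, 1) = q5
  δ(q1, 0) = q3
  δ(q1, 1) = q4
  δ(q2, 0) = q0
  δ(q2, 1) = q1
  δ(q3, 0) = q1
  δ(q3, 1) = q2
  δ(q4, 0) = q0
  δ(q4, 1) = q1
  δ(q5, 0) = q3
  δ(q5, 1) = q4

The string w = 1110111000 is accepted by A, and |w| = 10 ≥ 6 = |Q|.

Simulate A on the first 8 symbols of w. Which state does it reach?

Run of A on the first 8 characters of w = 1 1 1 0 1 1 1 0:
  step 0: q0  (start)
  step 1: q5  (read 1: q0→q5)
  step 2: q4  (read 1: q5→q4)
  step 3: q1  (read 1: q4→q1)
  step 4: q3  (read 0: q1→q3)
  step 5: q2  (read 1: q3→q2)
  step 6: q1  (read 1: q2→q1)
  step 7: q4  (read 1: q1→q4)
  step 8: q0  (read 0: q4→q0)

After reading 8 characters, A is in state q0.

q0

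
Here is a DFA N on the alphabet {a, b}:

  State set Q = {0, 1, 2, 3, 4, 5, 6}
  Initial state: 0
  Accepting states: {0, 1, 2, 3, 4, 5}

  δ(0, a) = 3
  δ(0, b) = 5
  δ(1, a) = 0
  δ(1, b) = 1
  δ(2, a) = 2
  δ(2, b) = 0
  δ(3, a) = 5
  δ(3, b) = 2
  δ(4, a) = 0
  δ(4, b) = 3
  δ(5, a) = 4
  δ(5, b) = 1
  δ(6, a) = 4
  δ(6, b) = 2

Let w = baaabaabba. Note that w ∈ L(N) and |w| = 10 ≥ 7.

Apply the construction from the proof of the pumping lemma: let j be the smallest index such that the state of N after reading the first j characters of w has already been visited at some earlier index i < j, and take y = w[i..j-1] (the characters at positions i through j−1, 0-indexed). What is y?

baa

Run of N on w = b a a a b a a b b a:
  step 0: 0  (start)
  step 1: 5  (read b: 0→5)
  step 2: 4  (read a: 5→4)
  step 3: 0  (read a: 4→0)   ← first repeat (0 seen earlier)
  step 4: 3  (read a: 0→3)
  step 5: 2  (read b: 3→2)
  step 6: 2  (read a: 2→2)
  step 7: 2  (read a: 2→2)
  step 8: 0  (read b: 2→0)
  step 9: 5  (read b: 0→5)
  step 10: 4  (read a: 5→4)

So i = 0, j = 3, giving x = w[0:0] = ε, y = w[0:3] = baa, z = w[3:10] = abaabba.
Check: |xy| = 3 ≤ 7 and |y| = 3 ≥ 1. Reading y takes N from 0 back to 0, so every xyⁱz is accepted.
With |Q| = 7, pigeonhole forces a state repeat no later than step 7; the substring read between the first and second visits to that state can be pumped.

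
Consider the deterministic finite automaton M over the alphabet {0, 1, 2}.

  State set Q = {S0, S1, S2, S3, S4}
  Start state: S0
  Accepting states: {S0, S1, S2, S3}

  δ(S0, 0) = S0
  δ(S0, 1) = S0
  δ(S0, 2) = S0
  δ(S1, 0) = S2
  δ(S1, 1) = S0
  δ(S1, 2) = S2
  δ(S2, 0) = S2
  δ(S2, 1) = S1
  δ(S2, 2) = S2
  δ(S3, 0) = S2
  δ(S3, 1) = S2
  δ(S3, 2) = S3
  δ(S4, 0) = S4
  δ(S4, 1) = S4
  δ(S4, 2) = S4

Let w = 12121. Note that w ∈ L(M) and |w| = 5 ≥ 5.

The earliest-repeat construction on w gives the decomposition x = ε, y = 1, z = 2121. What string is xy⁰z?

xy⁰z = xz = ε·2121 = 2121.
Reading y = 1 takes M from S0 back to S0, so after x the machine is still in S0, and z then leads to the accepting state S0. Hence 2121 ∈ L(M).

2121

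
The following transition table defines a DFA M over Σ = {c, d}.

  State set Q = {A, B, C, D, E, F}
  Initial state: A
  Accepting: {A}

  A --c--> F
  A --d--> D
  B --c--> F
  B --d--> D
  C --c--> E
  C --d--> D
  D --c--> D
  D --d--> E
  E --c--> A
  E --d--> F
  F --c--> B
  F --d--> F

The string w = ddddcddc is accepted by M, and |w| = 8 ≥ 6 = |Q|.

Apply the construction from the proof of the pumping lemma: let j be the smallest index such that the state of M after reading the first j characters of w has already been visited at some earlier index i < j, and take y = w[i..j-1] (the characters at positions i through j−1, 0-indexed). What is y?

Run of M on w = d d d d c d d c:
  step 0: A  (start)
  step 1: D  (read d: A→D)
  step 2: E  (read d: D→E)
  step 3: F  (read d: E→F)
  step 4: F  (read d: F→F)   ← first repeat (F seen earlier)
  step 5: B  (read c: F→B)
  step 6: D  (read d: B→D)
  step 7: E  (read d: D→E)
  step 8: A  (read c: E→A)

So i = 3, j = 4, giving x = w[0:3] = ddd, y = w[3:4] = d, z = w[4:8] = cddc.
Check: |xy| = 4 ≤ 6 and |y| = 1 ≥ 1. Reading y takes M from F back to F, so every xyⁱz is accepted.
Since M has 6 states, any run of length ≥ 6 visits 6+1 states, so by pigeonhole some state repeats within the first 6 steps — that repeat gives the pumpable loop.

d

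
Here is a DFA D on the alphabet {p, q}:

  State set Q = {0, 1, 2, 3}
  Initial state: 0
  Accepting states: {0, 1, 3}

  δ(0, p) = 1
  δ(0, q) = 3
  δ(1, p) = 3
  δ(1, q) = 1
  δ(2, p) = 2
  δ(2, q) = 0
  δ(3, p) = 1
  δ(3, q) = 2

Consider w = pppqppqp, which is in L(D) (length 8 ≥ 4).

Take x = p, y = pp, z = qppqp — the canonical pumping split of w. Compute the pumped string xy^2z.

xy^2z = p·pp·pp·qppqp = pppppqppqp.
Reading y = pp takes D from 1 back to 1, so after x·y·y the machine is still in 1, and z then leads to the accepting state 3. Hence pppppqppqp ∈ L(D).

pppppqppqp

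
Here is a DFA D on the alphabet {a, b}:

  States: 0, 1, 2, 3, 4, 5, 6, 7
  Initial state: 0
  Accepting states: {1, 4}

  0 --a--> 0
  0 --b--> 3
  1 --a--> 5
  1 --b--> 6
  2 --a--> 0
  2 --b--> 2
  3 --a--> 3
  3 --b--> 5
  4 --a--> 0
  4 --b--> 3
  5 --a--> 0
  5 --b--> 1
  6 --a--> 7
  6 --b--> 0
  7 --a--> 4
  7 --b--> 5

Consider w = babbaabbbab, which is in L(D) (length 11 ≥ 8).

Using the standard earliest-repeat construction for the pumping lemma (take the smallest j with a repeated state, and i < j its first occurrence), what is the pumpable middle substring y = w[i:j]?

a

State sequence: 0 -b-> 3 -a-> 3 -b-> 5 -b-> 1 -a-> 5 -a-> 0 -b-> 3 -b-> 5 -b-> 1 -a-> 5 -b-> 1
First repeat at step 2: 3 was already visited.

So i = 1, j = 2, giving x = w[0:1] = b, y = w[1:2] = a, z = w[2:11] = bbaabbbab.
Check: |xy| = 2 ≤ 8 and |y| = 1 ≥ 1. Reading y takes D from 3 back to 3, so every xyⁱz is accepted.
Since D has 8 states, any run of length ≥ 8 visits 8+1 states, so by pigeonhole some state repeats within the first 8 steps — that repeat gives the pumpable loop.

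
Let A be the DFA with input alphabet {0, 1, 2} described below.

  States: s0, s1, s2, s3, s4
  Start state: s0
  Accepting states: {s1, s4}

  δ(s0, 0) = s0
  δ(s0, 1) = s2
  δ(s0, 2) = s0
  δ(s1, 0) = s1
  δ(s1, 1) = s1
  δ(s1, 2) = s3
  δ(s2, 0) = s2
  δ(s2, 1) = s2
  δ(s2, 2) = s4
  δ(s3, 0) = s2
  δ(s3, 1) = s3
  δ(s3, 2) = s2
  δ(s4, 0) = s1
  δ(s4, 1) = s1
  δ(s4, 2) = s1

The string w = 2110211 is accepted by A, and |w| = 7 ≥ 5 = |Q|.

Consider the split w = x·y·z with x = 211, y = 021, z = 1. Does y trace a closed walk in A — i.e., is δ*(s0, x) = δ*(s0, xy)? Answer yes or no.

no

Run of A on the first 6 characters of w = 2 1 1 0 2 1:
  step 0: s0  (start)
  step 1: s0  (read 2: s0→s0)
  step 2: s2  (read 1: s0→s2)
  step 3: s2  (read 1: s2→s2)
  step 4: s2  (read 0: s2→s2)
  step 5: s4  (read 2: s2→s4)
  step 6: s1  (read 1: s4→s1)

After x (step 3): s2. After xy (step 6): s1.
They differ (s2 ≠ s1), so y is not a cycle from the state after x; this split is not the one the pumping-lemma construction produces, and pumping y need not keep the string in L(A).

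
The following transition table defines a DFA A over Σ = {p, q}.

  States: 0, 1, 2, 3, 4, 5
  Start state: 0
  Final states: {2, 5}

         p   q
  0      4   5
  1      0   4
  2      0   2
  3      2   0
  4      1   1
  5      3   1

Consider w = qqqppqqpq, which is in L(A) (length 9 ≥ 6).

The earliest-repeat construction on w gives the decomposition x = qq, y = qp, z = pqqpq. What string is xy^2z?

xy^2z = qq·qp·qp·pqqpq = qqqpqppqqpq.
Reading y = qp takes A from 1 back to 1, so after x·y·y the machine is still in 1, and z then leads to the accepting state 5. Hence qqqpqppqqpq ∈ L(A).

qqqpqppqqpq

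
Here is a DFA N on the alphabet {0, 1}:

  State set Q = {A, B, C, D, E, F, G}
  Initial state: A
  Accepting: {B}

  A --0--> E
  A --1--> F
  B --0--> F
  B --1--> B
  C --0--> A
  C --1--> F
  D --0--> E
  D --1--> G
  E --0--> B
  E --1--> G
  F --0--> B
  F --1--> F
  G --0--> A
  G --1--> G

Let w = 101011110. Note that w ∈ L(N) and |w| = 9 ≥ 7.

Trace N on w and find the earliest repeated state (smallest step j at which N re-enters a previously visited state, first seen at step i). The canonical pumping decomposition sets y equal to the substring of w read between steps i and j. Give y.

Run of N on w = 1 0 1 0 1 1 1 1 0:
  step 0: A  (start)
  step 1: F  (read 1: A→F)
  step 2: B  (read 0: F→B)
  step 3: B  (read 1: B→B)   ← first repeat (B seen earlier)
  step 4: F  (read 0: B→F)
  step 5: F  (read 1: F→F)
  step 6: F  (read 1: F→F)
  step 7: F  (read 1: F→F)
  step 8: F  (read 1: F→F)
  step 9: B  (read 0: F→B)

So i = 2, j = 3, giving x = w[0:2] = 10, y = w[2:3] = 1, z = w[3:9] = 011110.
Check: |xy| = 3 ≤ 7 and |y| = 1 ≥ 1. Reading y takes N from B back to B, so every xyⁱz is accepted.
Since N has 7 states, any run of length ≥ 7 visits 7+1 states, so by pigeonhole some state repeats within the first 7 steps — that repeat gives the pumpable loop.

1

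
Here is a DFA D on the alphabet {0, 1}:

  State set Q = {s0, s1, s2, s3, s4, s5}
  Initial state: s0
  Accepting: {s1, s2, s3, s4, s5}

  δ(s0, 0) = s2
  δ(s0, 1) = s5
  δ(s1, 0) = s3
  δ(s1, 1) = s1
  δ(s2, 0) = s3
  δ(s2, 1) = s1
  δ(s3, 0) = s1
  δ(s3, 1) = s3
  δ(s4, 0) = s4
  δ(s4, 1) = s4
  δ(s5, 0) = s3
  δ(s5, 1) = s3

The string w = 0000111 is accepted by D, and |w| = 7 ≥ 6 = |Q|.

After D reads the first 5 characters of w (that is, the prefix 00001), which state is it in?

Run of D on the first 5 characters of w = 0 0 0 0 1:
  step 0: s0  (start)
  step 1: s2  (read 0: s0→s2)
  step 2: s3  (read 0: s2→s3)
  step 3: s1  (read 0: s3→s1)
  step 4: s3  (read 0: s1→s3)
  step 5: s3  (read 1: s3→s3)

After reading 5 characters, D is in state s3.

s3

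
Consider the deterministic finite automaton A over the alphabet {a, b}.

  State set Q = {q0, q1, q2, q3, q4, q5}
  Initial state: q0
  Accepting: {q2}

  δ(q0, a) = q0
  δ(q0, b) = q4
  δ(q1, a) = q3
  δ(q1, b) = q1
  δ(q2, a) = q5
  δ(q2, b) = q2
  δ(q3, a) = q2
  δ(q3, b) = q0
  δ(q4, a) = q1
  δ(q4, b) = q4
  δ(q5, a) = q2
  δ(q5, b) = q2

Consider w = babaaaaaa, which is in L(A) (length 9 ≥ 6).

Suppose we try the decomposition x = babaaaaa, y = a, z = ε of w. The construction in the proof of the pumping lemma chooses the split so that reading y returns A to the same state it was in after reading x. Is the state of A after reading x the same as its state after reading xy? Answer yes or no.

no

Run of A on the first 9 characters of w = b a b a a a a a a:
  step 0: q0  (start)
  step 1: q4  (read b: q0→q4)
  step 2: q1  (read a: q4→q1)
  step 3: q1  (read b: q1→q1)
  step 4: q3  (read a: q1→q3)
  step 5: q2  (read a: q3→q2)
  step 6: q5  (read a: q2→q5)
  step 7: q2  (read a: q5→q2)
  step 8: q5  (read a: q2→q5)
  step 9: q2  (read a: q5→q2)

After x (step 8): q5. After xy (step 9): q2.
They differ (q5 ≠ q2), so y is not a cycle from the state after x; this split is not the one the pumping-lemma construction produces, and pumping y need not keep the string in L(A).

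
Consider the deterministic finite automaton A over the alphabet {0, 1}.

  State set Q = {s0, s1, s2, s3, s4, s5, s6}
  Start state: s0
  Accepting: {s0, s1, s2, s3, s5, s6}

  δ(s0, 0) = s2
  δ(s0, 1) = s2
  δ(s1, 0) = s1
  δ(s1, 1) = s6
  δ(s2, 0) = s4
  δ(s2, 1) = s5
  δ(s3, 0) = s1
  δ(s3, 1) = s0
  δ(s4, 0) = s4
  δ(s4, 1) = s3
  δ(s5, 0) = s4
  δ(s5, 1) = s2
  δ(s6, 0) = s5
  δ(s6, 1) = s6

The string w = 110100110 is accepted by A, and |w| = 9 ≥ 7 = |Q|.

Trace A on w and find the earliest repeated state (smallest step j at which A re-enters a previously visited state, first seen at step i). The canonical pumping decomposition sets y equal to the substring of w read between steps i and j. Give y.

0

State sequence: s0 -1-> s2 -1-> s5 -0-> s4 -1-> s3 -0-> s1 -0-> s1 -1-> s6 -1-> s6 -0-> s5
First repeat at step 6: s1 was already visited.

So i = 5, j = 6, giving x = w[0:5] = 11010, y = w[5:6] = 0, z = w[6:9] = 110.
Check: |xy| = 6 ≤ 7 and |y| = 1 ≥ 1. Reading y takes A from s1 back to s1, so every xyⁱz is accepted.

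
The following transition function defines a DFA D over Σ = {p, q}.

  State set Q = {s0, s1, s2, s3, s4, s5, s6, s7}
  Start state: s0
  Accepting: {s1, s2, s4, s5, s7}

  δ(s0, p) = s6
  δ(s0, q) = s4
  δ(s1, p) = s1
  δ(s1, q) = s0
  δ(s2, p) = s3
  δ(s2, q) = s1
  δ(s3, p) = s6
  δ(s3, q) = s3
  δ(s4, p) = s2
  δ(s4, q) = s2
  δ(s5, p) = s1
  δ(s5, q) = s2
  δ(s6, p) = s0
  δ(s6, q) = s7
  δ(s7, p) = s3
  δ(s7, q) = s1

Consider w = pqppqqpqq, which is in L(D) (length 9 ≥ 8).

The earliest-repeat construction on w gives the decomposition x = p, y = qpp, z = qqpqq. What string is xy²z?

xy^2z = p·qpp·qpp·qqpqq = pqppqppqqpqq.
Reading y = qpp takes D from s6 back to s6, so after x·y·y the machine is still in s6, and z then leads to the accepting state s4. Hence pqppqppqqpqq ∈ L(D).

pqppqppqqpqq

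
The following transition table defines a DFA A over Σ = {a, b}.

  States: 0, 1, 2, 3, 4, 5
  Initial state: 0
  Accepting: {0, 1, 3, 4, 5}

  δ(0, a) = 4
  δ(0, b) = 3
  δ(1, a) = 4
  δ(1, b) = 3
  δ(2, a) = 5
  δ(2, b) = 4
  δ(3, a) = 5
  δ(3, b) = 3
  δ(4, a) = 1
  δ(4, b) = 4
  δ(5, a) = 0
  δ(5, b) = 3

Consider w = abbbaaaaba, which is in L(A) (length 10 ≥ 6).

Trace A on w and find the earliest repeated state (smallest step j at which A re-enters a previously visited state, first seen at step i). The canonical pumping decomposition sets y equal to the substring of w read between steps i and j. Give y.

State sequence: 0 -a-> 4 -b-> 4 -b-> 4 -b-> 4 -a-> 1 -a-> 4 -a-> 1 -a-> 4 -b-> 4 -a-> 1
First repeat at step 2: 4 was already visited.

So i = 1, j = 2, giving x = w[0:1] = a, y = w[1:2] = b, z = w[2:10] = bbaaaaba.
Check: |xy| = 2 ≤ 6 and |y| = 1 ≥ 1. Reading y takes A from 4 back to 4, so every xyⁱz is accepted.

b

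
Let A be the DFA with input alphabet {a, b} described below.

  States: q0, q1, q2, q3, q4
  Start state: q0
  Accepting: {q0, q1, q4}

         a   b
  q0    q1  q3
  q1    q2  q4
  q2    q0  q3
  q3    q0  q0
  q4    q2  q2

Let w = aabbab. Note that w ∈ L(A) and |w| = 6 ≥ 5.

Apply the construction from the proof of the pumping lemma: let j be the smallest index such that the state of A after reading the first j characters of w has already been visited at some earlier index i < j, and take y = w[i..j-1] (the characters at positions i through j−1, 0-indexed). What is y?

Run of A on w = a a b b a b:
  step 0: q0  (start)
  step 1: q1  (read a: q0→q1)
  step 2: q2  (read a: q1→q2)
  step 3: q3  (read b: q2→q3)
  step 4: q0  (read b: q3→q0)   ← first repeat (q0 seen earlier)
  step 5: q1  (read a: q0→q1)
  step 6: q4  (read b: q1→q4)

So i = 0, j = 4, giving x = w[0:0] = ε, y = w[0:4] = aabb, z = w[4:6] = ab.
Check: |xy| = 4 ≤ 5 and |y| = 4 ≥ 1. Reading y takes A from q0 back to q0, so every xyⁱz is accepted.
With |Q| = 5, pigeonhole forces a state repeat no later than step 5; the substring read between the first and second visits to that state can be pumped.

aabb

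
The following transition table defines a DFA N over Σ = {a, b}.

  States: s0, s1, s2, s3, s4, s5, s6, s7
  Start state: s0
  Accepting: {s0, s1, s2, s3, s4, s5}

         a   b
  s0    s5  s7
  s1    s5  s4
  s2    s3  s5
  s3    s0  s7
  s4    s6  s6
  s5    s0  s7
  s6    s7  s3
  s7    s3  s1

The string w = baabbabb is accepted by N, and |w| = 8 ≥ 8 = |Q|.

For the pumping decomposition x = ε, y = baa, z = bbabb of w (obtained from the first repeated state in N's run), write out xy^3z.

baabaabaabbabb

xy^3z = ε·baa·baa·baa·bbabb = baabaabaabbabb.
Reading y = baa takes N from s0 back to s0, so after x·y·y·y the machine is still in s0, and z then leads to the accepting state s1. Hence baabaabaabbabb ∈ L(N).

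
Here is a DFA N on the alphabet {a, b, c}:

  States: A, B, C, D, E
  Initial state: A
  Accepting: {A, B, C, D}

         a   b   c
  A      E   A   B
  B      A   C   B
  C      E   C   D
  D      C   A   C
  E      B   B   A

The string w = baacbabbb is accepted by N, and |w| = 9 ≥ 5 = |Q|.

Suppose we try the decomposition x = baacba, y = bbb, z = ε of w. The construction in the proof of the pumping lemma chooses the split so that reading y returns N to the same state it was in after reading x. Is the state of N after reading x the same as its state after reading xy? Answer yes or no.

State sequence: A -b-> A -a-> E -a-> B -c-> B -b-> C -a-> E -b-> B -b-> C -b-> C

After x (step 6): E. After xy (step 9): C.
They differ (E ≠ C), so y is not a cycle from the state after x; this split is not the one the pumping-lemma construction produces, and pumping y need not keep the string in L(N).

no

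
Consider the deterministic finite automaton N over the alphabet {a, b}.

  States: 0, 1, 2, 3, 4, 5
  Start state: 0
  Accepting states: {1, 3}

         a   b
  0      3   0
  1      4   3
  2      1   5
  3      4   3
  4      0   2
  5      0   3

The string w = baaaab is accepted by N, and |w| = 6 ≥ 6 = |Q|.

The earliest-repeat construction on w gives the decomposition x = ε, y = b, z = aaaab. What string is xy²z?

xy^2z = ε·b·b·aaaab = bbaaaab.
Reading y = b takes N from 0 back to 0, so after x·y·y the machine is still in 0, and z then leads to the accepting state 3. Hence bbaaaab ∈ L(N).

bbaaaab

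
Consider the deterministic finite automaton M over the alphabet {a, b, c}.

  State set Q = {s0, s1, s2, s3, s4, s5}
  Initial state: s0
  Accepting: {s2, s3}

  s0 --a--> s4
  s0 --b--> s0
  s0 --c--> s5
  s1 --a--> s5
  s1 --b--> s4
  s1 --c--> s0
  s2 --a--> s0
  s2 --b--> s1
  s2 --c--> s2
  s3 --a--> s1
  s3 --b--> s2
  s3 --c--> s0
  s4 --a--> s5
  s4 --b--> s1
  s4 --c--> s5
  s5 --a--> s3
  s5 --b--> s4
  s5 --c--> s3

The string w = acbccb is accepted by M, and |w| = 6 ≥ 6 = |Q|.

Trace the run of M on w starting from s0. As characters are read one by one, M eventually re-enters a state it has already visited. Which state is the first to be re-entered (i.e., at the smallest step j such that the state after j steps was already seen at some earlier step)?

State sequence: s0 -a-> s4 -c-> s5 -b-> s4 -c-> s5 -c-> s3 -b-> s2
First repeat at step 3: s4 was already visited.

The earliest repeat is at step j = 3: M is in s4, which it already visited at step i = 1.
With |Q| = 6, pigeonhole forces a state repeat no later than step 6; the substring read between the first and second visits to that state can be pumped.

s4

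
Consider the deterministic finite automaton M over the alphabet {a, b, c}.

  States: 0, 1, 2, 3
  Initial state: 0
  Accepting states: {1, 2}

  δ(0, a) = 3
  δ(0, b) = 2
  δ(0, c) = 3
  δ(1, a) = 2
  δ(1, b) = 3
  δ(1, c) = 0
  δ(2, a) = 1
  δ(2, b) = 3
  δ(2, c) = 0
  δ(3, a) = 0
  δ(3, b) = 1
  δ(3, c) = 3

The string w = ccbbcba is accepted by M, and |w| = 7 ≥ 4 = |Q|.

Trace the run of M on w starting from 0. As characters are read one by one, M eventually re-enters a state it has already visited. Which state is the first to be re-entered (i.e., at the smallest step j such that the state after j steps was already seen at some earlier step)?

Run of M on w = c c b b c b a:
  step 0: 0  (start)
  step 1: 3  (read c: 0→3)
  step 2: 3  (read c: 3→3)   ← first repeat (3 seen earlier)
  step 3: 1  (read b: 3→1)
  step 4: 3  (read b: 1→3)
  step 5: 3  (read c: 3→3)
  step 6: 1  (read b: 3→1)
  step 7: 2  (read a: 1→2)

The earliest repeat is at step j = 2: M is in 3, which it already visited at step i = 1.
Since M has 4 states, any run of length ≥ 4 visits 4+1 states, so by pigeonhole some state repeats within the first 4 steps — that repeat gives the pumpable loop.

3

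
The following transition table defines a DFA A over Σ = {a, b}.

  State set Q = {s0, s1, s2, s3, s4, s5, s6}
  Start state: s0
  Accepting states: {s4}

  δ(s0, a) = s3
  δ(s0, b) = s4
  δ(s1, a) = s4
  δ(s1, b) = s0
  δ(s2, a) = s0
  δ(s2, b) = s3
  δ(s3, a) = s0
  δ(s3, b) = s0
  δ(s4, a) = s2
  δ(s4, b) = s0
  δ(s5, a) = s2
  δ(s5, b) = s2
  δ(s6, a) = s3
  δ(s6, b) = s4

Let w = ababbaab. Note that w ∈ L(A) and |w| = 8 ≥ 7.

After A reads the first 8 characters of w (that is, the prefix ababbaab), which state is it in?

State sequence: s0 -a-> s3 -b-> s0 -a-> s3 -b-> s0 -b-> s4 -a-> s2 -a-> s0 -b-> s4

After reading 8 characters, A is in state s4.

s4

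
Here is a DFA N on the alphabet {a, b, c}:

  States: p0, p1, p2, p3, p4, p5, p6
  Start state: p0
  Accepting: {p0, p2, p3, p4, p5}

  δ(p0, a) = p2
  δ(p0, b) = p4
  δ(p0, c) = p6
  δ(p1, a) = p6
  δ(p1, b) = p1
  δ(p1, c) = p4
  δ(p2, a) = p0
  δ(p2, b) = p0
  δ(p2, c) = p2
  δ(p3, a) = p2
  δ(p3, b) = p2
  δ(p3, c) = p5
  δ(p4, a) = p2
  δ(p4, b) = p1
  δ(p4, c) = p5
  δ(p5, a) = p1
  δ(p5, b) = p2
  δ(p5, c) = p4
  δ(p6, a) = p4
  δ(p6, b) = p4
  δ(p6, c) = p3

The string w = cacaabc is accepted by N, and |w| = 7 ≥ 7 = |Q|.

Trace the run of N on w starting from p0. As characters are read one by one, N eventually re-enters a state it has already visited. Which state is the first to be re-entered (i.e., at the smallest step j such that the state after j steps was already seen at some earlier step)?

State sequence: p0 -c-> p6 -a-> p4 -c-> p5 -a-> p1 -a-> p6 -b-> p4 -c-> p5
First repeat at step 5: p6 was already visited.

The earliest repeat is at step j = 5: N is in p6, which it already visited at step i = 1.

p6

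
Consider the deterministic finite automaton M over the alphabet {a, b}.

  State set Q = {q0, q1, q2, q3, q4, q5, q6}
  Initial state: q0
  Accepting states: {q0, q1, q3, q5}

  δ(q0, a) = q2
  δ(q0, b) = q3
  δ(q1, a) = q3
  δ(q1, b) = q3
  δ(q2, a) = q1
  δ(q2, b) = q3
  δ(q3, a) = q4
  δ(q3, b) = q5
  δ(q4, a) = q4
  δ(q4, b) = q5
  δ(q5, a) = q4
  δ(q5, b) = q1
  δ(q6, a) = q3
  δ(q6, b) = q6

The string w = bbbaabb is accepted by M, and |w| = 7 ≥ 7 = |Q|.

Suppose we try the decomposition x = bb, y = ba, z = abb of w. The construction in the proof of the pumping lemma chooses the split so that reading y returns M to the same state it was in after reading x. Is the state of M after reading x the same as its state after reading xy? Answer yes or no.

State sequence: q0 -b-> q3 -b-> q5 -b-> q1 -a-> q3

After x (step 2): q5. After xy (step 4): q3.
They differ (q5 ≠ q3), so y is not a cycle from the state after x; this split is not the one the pumping-lemma construction produces, and pumping y need not keep the string in L(M).

no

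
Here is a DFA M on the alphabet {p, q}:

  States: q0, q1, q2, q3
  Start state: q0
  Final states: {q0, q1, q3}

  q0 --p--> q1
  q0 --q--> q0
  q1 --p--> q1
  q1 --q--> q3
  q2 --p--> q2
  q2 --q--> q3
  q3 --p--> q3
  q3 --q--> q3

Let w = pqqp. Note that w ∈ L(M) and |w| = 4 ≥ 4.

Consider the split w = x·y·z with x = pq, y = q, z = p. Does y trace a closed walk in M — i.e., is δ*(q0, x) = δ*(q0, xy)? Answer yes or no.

yes

State sequence: q0 -p-> q1 -q-> q3 -q-> q3

After x (step 2): q3. After xy (step 3): q3.
They match, so y = q drives M around a cycle from q3 back to itself; pumping y any number of times keeps M in q3 before reading z, and xyⁱz ∈ L(M) for every i ≥ 0.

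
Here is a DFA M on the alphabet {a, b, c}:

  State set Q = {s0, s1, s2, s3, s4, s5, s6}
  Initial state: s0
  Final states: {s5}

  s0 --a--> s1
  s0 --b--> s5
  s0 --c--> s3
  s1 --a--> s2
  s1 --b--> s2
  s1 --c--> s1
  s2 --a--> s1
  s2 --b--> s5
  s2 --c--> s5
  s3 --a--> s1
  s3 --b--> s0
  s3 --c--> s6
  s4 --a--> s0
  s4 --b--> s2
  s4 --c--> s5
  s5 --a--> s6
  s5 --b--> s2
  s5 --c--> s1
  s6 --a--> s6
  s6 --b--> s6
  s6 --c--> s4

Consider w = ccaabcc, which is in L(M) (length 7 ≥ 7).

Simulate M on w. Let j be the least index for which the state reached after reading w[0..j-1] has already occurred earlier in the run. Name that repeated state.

State sequence: s0 -c-> s3 -c-> s6 -a-> s6 -a-> s6 -b-> s6 -c-> s4 -c-> s5
First repeat at step 3: s6 was already visited.

The earliest repeat is at step j = 3: M is in s6, which it already visited at step i = 2.
Since M has 7 states, any run of length ≥ 7 visits 7+1 states, so by pigeonhole some state repeats within the first 7 steps — that repeat gives the pumpable loop.

s6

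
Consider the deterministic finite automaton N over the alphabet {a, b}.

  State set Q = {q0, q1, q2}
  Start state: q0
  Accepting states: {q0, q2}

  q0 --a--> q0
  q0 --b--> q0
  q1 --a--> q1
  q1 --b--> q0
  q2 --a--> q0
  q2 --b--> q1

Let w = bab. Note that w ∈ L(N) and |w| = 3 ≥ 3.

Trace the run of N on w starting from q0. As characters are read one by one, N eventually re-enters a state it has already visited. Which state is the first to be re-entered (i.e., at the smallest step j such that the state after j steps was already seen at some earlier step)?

State sequence: q0 -b-> q0 -a-> q0 -b-> q0
First repeat at step 1: q0 was already visited.

The earliest repeat is at step j = 1: N is in q0, which it already visited at step i = 0.

q0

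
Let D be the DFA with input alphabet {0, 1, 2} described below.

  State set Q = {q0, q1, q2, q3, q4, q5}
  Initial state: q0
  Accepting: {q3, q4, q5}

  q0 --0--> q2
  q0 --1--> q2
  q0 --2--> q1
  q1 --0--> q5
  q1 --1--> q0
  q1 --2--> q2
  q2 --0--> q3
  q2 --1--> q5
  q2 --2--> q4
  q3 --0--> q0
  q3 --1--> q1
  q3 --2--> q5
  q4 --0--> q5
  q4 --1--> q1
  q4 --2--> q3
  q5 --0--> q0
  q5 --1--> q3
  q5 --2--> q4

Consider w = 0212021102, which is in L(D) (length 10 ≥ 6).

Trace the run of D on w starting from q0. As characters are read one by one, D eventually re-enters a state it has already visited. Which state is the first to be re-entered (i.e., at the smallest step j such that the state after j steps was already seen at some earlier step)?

Run of D on w = 0 2 1 2 0 2 1 1 0 2:
  step 0: q0  (start)
  step 1: q2  (read 0: q0→q2)
  step 2: q4  (read 2: q2→q4)
  step 3: q1  (read 1: q4→q1)
  step 4: q2  (read 2: q1→q2)   ← first repeat (q2 seen earlier)
  step 5: q3  (read 0: q2→q3)
  step 6: q5  (read 2: q3→q5)
  step 7: q3  (read 1: q5→q3)
  step 8: q1  (read 1: q3→q1)
  step 9: q5  (read 0: q1→q5)
  step 10: q4  (read 2: q5→q4)

The earliest repeat is at step j = 4: D is in q2, which it already visited at step i = 1.
With |Q| = 6, pigeonhole forces a state repeat no later than step 6; the substring read between the first and second visits to that state can be pumped.

q2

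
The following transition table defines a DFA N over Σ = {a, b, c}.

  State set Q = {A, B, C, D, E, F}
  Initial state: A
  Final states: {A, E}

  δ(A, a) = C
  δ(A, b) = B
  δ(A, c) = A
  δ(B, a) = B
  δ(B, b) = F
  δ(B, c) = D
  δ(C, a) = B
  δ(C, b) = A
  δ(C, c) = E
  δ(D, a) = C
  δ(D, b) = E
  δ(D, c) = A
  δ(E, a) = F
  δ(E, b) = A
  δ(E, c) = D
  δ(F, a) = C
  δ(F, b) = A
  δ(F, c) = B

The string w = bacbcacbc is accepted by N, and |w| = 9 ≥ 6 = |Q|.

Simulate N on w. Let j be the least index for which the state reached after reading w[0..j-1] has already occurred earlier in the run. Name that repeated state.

Run of N on w = b a c b c a c b c:
  step 0: A  (start)
  step 1: B  (read b: A→B)
  step 2: B  (read a: B→B)   ← first repeat (B seen earlier)
  step 3: D  (read c: B→D)
  step 4: E  (read b: D→E)
  step 5: D  (read c: E→D)
  step 6: C  (read a: D→C)
  step 7: E  (read c: C→E)
  step 8: A  (read b: E→A)
  step 9: A  (read c: A→A)

The earliest repeat is at step j = 2: N is in B, which it already visited at step i = 1.
The DFA has 6 states, so the proof of the pumping lemma guarantees a repeated state among the first 6+1 visited; the segment between the two visits is the pumpable y.

B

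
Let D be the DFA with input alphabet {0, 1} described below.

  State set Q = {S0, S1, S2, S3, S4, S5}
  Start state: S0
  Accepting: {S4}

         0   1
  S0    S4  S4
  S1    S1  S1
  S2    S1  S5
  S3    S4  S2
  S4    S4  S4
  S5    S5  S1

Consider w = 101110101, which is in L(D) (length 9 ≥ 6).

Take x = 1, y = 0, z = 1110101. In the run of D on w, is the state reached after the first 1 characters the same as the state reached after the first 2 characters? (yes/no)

Run of D on the first 2 characters of w = 1 0:
  step 0: S0  (start)
  step 1: S4  (read 1: S0→S4)
  step 2: S4  (read 0: S4→S4)

After x (step 1): S4. After xy (step 2): S4.
They match, so y = 0 drives D around a cycle from S4 back to itself; pumping y any number of times keeps D in S4 before reading z, and xyⁱz ∈ L(D) for every i ≥ 0.

yes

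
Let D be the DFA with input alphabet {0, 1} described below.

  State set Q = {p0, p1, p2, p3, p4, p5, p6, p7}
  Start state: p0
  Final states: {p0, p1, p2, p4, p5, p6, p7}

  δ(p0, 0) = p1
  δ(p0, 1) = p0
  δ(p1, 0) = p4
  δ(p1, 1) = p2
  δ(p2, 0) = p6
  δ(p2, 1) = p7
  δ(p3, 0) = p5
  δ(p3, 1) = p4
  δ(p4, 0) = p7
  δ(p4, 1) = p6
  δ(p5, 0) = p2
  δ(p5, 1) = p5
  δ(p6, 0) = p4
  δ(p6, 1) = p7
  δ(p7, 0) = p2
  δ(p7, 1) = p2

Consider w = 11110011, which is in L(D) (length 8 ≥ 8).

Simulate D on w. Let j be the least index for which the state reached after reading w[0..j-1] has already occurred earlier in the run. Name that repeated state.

p0

State sequence: p0 -1-> p0 -1-> p0 -1-> p0 -1-> p0 -0-> p1 -0-> p4 -1-> p6 -1-> p7
First repeat at step 1: p0 was already visited.

The earliest repeat is at step j = 1: D is in p0, which it already visited at step i = 0.
Since D has 8 states, any run of length ≥ 8 visits 8+1 states, so by pigeonhole some state repeats within the first 8 steps — that repeat gives the pumpable loop.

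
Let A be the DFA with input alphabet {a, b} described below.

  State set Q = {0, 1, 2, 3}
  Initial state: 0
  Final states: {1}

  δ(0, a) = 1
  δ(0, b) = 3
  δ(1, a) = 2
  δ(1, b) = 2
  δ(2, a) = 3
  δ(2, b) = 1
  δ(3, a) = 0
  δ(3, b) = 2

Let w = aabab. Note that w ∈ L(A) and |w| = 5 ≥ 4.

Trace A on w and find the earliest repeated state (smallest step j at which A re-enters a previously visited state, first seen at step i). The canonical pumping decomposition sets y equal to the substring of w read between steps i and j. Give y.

ab

State sequence: 0 -a-> 1 -a-> 2 -b-> 1 -a-> 2 -b-> 1
First repeat at step 3: 1 was already visited.

So i = 1, j = 3, giving x = w[0:1] = a, y = w[1:3] = ab, z = w[3:5] = ab.
Check: |xy| = 3 ≤ 4 and |y| = 2 ≥ 1. Reading y takes A from 1 back to 1, so every xyⁱz is accepted.
The DFA has 4 states, so the proof of the pumping lemma guarantees a repeated state among the first 4+1 visited; the segment between the two visits is the pumpable y.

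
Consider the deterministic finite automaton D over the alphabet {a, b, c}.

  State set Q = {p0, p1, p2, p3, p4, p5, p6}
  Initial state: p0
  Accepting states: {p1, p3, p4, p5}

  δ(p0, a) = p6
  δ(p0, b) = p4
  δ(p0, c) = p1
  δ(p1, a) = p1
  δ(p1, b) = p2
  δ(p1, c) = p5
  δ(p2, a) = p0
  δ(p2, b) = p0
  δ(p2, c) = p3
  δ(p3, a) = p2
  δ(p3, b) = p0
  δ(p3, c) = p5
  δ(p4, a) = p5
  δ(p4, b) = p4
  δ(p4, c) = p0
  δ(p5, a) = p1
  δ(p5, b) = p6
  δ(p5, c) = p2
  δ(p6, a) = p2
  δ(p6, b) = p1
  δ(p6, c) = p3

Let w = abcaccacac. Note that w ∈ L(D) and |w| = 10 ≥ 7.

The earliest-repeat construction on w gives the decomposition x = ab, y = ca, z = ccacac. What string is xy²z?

abcacaccacac

xy^2z = ab·ca·ca·ccacac = abcacaccacac.
Reading y = ca takes D from p1 back to p1, so after x·y·y the machine is still in p1, and z then leads to the accepting state p5. Hence abcacaccacac ∈ L(D).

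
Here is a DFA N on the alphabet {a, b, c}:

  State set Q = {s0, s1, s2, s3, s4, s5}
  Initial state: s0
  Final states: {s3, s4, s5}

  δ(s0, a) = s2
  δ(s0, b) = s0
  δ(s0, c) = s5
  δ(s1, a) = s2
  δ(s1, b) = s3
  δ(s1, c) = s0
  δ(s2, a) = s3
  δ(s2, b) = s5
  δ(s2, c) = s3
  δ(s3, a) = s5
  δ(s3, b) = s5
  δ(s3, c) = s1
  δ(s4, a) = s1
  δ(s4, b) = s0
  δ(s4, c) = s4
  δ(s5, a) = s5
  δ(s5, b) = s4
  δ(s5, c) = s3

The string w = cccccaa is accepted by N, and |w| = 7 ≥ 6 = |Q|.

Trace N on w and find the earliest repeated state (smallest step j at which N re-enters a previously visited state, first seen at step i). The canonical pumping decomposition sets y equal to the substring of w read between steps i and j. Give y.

Run of N on w = c c c c c a a:
  step 0: s0  (start)
  step 1: s5  (read c: s0→s5)
  step 2: s3  (read c: s5→s3)
  step 3: s1  (read c: s3→s1)
  step 4: s0  (read c: s1→s0)   ← first repeat (s0 seen earlier)
  step 5: s5  (read c: s0→s5)
  step 6: s5  (read a: s5→s5)
  step 7: s5  (read a: s5→s5)

So i = 0, j = 4, giving x = w[0:0] = ε, y = w[0:4] = cccc, z = w[4:7] = caa.
Check: |xy| = 4 ≤ 6 and |y| = 4 ≥ 1. Reading y takes N from s0 back to s0, so every xyⁱz is accepted.

cccc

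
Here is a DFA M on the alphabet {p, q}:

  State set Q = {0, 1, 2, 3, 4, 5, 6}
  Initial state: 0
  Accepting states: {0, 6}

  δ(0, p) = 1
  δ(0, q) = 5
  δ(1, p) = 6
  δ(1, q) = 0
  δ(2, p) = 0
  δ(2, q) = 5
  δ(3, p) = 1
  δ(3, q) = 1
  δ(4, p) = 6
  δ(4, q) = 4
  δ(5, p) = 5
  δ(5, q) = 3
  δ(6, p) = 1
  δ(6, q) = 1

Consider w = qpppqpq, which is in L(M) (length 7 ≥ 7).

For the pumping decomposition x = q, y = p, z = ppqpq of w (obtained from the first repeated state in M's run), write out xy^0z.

qppqpq

xy⁰z = xz = q·ppqpq = qppqpq.
Reading y = p takes M from 5 back to 5, so after x the machine is still in 5, and z then leads to the accepting state 0. Hence qppqpq ∈ L(M).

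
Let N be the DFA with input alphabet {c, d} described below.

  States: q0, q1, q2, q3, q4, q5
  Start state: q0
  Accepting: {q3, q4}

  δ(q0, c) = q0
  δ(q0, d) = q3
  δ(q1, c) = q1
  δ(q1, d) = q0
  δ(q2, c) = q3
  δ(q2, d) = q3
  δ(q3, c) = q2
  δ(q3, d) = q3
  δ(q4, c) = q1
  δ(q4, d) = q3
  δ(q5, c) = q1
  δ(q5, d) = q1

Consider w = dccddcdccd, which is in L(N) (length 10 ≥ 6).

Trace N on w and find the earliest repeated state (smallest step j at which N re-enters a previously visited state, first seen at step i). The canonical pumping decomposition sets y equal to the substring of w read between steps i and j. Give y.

Run of N on w = d c c d d c d c c d:
  step 0: q0  (start)
  step 1: q3  (read d: q0→q3)
  step 2: q2  (read c: q3→q2)
  step 3: q3  (read c: q2→q3)   ← first repeat (q3 seen earlier)
  step 4: q3  (read d: q3→q3)
  step 5: q3  (read d: q3→q3)
  step 6: q2  (read c: q3→q2)
  step 7: q3  (read d: q2→q3)
  step 8: q2  (read c: q3→q2)
  step 9: q3  (read c: q2→q3)
  step 10: q3  (read d: q3→q3)

So i = 1, j = 3, giving x = w[0:1] = d, y = w[1:3] = cc, z = w[3:10] = ddcdccd.
Check: |xy| = 3 ≤ 6 and |y| = 2 ≥ 1. Reading y takes N from q3 back to q3, so every xyⁱz is accepted.
Since N has 6 states, any run of length ≥ 6 visits 6+1 states, so by pigeonhole some state repeats within the first 6 steps — that repeat gives the pumpable loop.

cc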